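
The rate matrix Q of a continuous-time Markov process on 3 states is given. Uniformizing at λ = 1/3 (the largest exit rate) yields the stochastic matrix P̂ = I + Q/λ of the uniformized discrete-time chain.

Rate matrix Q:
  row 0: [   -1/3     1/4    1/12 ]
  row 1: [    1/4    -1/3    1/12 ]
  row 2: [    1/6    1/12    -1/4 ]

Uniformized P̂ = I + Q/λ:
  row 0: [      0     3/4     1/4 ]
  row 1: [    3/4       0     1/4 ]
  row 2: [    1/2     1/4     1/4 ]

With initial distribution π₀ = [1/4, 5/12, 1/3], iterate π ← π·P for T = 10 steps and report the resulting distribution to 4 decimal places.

t=0: π = [0.2500, 0.4167, 0.3333]
t=1: π = [0.4792, 0.2708, 0.2500]
t=2: π = [0.3281, 0.4219, 0.2500]
t=3: π = [0.4414, 0.3086, 0.2500]
t=4: π = [0.3564, 0.3936, 0.2500]
t=5: π = [0.4202, 0.3298, 0.2500]
t=6: π = [0.3724, 0.3776, 0.2500]
t=7: π = [0.4082, 0.3418, 0.2500]
t=8: π = [0.3813, 0.3687, 0.2500]
t=9: π = [0.4015, 0.3485, 0.2500]
t=10: π = [0.3864, 0.3636, 0.2500]

π = [0.3864, 0.3636, 0.2500]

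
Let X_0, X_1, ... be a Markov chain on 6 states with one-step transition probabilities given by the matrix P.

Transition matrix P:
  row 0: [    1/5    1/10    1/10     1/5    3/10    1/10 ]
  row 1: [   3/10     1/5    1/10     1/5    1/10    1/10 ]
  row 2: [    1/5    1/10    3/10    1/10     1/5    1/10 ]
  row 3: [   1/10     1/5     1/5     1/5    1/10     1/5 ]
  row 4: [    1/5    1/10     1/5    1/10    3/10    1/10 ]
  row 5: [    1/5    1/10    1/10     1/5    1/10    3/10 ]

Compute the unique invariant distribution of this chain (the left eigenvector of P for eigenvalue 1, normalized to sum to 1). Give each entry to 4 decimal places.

π = [0.1966, 0.1293, 0.1699, 0.1635, 0.1954, 0.1454]

Balance equations π_j = Σ_i π_i·P[i][j]:
  π_0 = 1/5·π_0 + 3/10·π_1 + 1/5·π_2 + 1/10·π_3 + 1/5·π_4 + 1/5·π_5
  π_1 = 1/10·π_0 + 1/5·π_1 + 1/10·π_2 + 1/5·π_3 + 1/10·π_4 + 1/10·π_5
  π_2 = 1/10·π_0 + 1/10·π_1 + 3/10·π_2 + 1/5·π_3 + 1/5·π_4 + 1/10·π_5
  π_3 = 1/5·π_0 + 1/5·π_1 + 1/10·π_2 + 1/5·π_3 + 1/10·π_4 + 1/5·π_5
  π_4 = 3/10·π_0 + 1/10·π_1 + 1/5·π_2 + 1/10·π_3 + 3/10·π_4 + 1/10·π_5
  normalize: π_0 + π_1 + π_2 + π_3 + π_4 + π_5 = 1
Solving the linear system gives exactly π = [1253/6374, 412/3187, 1624/9561, 521/3187, 1868/9561, 927/6374].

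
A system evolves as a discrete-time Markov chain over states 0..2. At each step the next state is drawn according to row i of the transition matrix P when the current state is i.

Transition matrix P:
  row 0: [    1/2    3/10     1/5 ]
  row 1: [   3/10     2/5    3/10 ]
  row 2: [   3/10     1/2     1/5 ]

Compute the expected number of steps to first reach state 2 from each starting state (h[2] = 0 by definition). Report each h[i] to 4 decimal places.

h = [4.2857, 3.8095, 0.0000]

First-step conditioning: h[2] = 0; for i ≠ 2, h[i] = 1 + Σ_k P[i][k]·h[k].
  h[0] = 1 + 1/2·h[0] + 3/10·h[1]
  h[1] = 1 + 3/10·h[0] + 2/5·h[1]
Solving the 2×2 linear system over states ≠ 2 gives exactly h = [30/7, 80/21, 0] (h[2] = 0 is the target).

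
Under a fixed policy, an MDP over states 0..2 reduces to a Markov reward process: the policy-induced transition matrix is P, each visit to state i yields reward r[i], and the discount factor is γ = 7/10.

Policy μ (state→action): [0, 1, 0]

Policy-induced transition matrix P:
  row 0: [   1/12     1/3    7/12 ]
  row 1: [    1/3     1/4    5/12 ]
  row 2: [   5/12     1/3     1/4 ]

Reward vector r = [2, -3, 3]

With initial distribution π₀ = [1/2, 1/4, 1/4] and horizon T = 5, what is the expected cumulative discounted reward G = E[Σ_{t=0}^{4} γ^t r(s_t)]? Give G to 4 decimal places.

G = 2.5432

t=0: π = [0.5000, 0.2500, 0.2500], E[r] = 1.0000, γ^t·E[r] = 1.000000, running G = 1.000000
t=1: π = [0.2292, 0.3125, 0.4583], E[r] = 0.8958, γ^t·E[r] = 0.627083, running G = 1.627083
t=2: π = [0.3142, 0.3073, 0.3785], E[r] = 0.8420, γ^t·E[r] = 0.412587, running G = 2.039670
t=3: π = [0.2863, 0.3077, 0.4060], E[r] = 0.8673, γ^t·E[r] = 0.297495, running G = 2.337165
t=4: π = [0.2956, 0.3077, 0.3967], E[r] = 0.8583, γ^t·E[r] = 0.206073, running G = 2.543238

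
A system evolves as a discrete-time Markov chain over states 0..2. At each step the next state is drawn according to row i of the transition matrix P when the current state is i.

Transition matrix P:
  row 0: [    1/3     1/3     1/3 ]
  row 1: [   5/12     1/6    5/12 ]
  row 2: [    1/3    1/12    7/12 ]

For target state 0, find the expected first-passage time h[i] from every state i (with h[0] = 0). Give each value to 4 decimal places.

h = [0.0000, 2.6667, 2.9333]

First-step conditioning: h[0] = 0; for i ≠ 0, h[i] = 1 + Σ_k P[i][k]·h[k].
  h[1] = 1 + 1/6·h[1] + 5/12·h[2]
  h[2] = 1 + 1/12·h[1] + 7/12·h[2]
Solving the 2×2 linear system over states ≠ 0 gives exactly h = [0, 8/3, 44/15] (h[0] = 0 is the target).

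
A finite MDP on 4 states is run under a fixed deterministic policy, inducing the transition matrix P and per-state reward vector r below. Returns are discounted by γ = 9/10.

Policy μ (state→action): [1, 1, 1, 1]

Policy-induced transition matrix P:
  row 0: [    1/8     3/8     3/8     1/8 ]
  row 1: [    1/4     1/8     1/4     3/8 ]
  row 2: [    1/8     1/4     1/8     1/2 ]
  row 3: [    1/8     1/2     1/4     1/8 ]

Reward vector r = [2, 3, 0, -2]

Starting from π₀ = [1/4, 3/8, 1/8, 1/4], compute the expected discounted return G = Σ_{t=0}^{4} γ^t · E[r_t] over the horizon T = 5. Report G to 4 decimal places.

t=0: π = [0.2500, 0.3750, 0.1250, 0.2500], E[r] = 1.1250, γ^t·E[r] = 1.125000, running G = 1.125000
t=1: π = [0.1719, 0.2969, 0.2656, 0.2656], E[r] = 0.7031, γ^t·E[r] = 0.632813, running G = 1.757813
t=2: π = [0.1621, 0.3008, 0.2383, 0.2988], E[r] = 0.6289, γ^t·E[r] = 0.509414, running G = 2.267227
t=3: π = [0.1626, 0.3074, 0.2405, 0.2896], E[r] = 0.6682, γ^t·E[r] = 0.487127, running G = 2.754354
t=4: π = [0.1634, 0.3043, 0.2403, 0.2920], E[r] = 0.6557, γ^t·E[r] = 0.430185, running G = 3.184539

G = 3.1845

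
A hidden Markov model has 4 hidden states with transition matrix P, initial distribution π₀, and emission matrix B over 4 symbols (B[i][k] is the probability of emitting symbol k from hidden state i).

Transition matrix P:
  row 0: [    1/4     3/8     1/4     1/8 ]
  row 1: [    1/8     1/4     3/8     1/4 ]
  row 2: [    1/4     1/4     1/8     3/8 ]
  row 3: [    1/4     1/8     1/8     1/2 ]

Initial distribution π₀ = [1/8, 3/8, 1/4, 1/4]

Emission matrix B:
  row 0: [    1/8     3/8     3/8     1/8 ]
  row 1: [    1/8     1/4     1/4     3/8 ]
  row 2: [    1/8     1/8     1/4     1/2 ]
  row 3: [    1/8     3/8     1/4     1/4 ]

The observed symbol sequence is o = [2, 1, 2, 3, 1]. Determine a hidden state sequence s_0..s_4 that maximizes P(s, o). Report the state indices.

t=0: δ = [4.688e-02, 9.375e-02, 6.250e-02, 6.250e-02]  (obs o_0=2)
t=1: δ = [5.859e-03, 5.859e-03, 4.395e-03, 1.172e-02]  ψ = [2, 1, 1, 3]  (obs o_1=1)
t=2: δ = [1.099e-03, 5.493e-04, 5.493e-04, 1.465e-03]  ψ = [3, 0, 1, 3]  (obs o_2=2)
t=3: δ = [4.578e-05, 1.545e-04, 1.373e-04, 1.831e-04]  ψ = [3, 0, 0, 3]  (obs o_3=3)
t=4: δ = [1.717e-05, 9.656e-06, 7.242e-06, 3.433e-05]  ψ = [3, 1, 1, 3]  (obs o_4=1)
backtrack: best end state = 3; path = [3, 3, 3, 3, 3]

path = [3, 3, 3, 3, 3]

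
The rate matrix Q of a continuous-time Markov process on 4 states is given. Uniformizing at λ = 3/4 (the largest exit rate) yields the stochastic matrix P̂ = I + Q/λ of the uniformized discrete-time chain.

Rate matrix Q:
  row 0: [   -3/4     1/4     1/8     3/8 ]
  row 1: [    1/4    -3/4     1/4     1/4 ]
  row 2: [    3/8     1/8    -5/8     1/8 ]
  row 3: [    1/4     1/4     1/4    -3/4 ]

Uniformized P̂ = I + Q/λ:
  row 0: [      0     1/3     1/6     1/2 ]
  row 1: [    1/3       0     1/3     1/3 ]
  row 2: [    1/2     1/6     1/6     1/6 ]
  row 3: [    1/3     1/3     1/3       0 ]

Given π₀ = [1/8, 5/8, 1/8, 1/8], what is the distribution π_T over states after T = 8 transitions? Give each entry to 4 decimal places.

π = [0.2807, 0.2193, 0.2456, 0.2543]

t=0: π = [0.1250, 0.6250, 0.1250, 0.1250]
t=1: π = [0.3125, 0.1042, 0.2917, 0.2917]
t=2: π = [0.2778, 0.2500, 0.2326, 0.2396]
t=3: π = [0.2795, 0.2112, 0.2483, 0.2610]
t=4: π = [0.2815, 0.2215, 0.2454, 0.2515]
t=5: π = [0.2804, 0.2186, 0.2455, 0.2555]
t=6: π = [0.2808, 0.2196, 0.2457, 0.2540]
t=7: π = [0.2807, 0.2192, 0.2456, 0.2545]
t=8: π = [0.2807, 0.2193, 0.2456, 0.2543]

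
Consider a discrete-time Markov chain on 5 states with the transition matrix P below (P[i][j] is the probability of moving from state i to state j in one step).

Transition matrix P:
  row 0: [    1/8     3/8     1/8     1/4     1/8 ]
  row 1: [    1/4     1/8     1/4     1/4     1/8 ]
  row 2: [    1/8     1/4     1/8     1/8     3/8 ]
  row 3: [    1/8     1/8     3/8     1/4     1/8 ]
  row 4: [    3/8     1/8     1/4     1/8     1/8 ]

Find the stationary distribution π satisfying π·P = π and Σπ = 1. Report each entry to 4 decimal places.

Balance equations π_j = Σ_i π_i·P[i][j]:
  π_0 = 1/8·π_0 + 1/4·π_1 + 1/8·π_2 + 1/8·π_3 + 3/8·π_4
  π_1 = 3/8·π_0 + 1/8·π_1 + 1/4·π_2 + 1/8·π_3 + 1/8·π_4
  π_2 = 1/8·π_0 + 1/4·π_1 + 1/8·π_2 + 3/8·π_3 + 1/4·π_4
  π_3 = 1/4·π_0 + 1/4·π_1 + 1/8·π_2 + 1/4·π_3 + 1/8·π_4
  normalize: π_0 + π_1 + π_2 + π_3 + π_4 = 1
Solving the linear system gives exactly π = [93/476, 24/119, 53/238, 95/476, 43/238].

π = [0.1954, 0.2017, 0.2227, 0.1996, 0.1807]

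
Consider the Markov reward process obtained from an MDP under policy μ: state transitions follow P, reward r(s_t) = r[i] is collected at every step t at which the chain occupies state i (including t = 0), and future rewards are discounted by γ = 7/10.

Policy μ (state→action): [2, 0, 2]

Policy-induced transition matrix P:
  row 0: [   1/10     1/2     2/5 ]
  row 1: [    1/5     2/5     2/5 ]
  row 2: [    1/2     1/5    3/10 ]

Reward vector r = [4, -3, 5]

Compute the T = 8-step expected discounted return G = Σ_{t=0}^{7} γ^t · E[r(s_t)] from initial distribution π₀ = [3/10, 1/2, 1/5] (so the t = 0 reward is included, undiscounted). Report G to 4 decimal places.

G = 4.5837

t=0: π = [0.3000, 0.5000, 0.2000], E[r] = 0.7000, γ^t·E[r] = 0.700000, running G = 0.700000
t=1: π = [0.2300, 0.3900, 0.3800], E[r] = 1.6500, γ^t·E[r] = 1.155000, running G = 1.855000
t=2: π = [0.2910, 0.3470, 0.3620], E[r] = 1.9330, γ^t·E[r] = 0.947170, running G = 2.802170
t=3: π = [0.2795, 0.3567, 0.3638], E[r] = 1.8669, γ^t·E[r] = 0.640347, running G = 3.442517
t=4: π = [0.2812, 0.3552, 0.3636], E[r] = 1.8773, γ^t·E[r] = 0.450737, running G = 3.893254
t=5: π = [0.2810, 0.3554, 0.3636], E[r] = 1.8759, γ^t·E[r] = 0.315278, running G = 4.208532
t=6: π = [0.2810, 0.3554, 0.3636], E[r] = 1.8761, γ^t·E[r] = 0.220716, running G = 4.429248
t=7: π = [0.2810, 0.3554, 0.3636], E[r] = 1.8760, γ^t·E[r] = 0.154499, running G = 4.583747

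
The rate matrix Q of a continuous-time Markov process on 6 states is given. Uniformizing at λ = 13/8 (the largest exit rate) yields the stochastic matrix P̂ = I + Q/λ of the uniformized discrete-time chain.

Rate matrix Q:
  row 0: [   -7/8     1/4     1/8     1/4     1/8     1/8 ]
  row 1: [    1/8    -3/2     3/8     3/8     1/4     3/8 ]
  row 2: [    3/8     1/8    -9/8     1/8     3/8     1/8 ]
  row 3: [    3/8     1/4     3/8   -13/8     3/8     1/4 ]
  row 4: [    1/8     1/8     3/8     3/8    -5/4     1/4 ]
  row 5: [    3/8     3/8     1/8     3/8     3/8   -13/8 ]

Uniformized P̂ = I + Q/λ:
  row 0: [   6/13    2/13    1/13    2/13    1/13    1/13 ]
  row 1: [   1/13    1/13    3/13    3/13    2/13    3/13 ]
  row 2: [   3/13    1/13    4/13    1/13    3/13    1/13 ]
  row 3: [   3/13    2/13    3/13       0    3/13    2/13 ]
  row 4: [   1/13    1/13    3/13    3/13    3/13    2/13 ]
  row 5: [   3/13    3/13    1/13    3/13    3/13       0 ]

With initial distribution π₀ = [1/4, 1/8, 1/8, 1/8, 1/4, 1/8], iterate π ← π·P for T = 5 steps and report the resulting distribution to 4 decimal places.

π = [0.2382, 0.1241, 0.1915, 0.1487, 0.1846, 0.1130]

t=0: π = [0.2500, 0.1250, 0.1250, 0.1250, 0.2500, 0.1250]
t=1: π = [0.2308, 0.1250, 0.1827, 0.1635, 0.1827, 0.1154]
t=2: π = [0.2367, 0.1250, 0.1916, 0.1472, 0.1857, 0.1139]
t=3: π = [0.2376, 0.1240, 0.1916, 0.1491, 0.1847, 0.1130]
t=4: π = [0.2381, 0.1241, 0.1916, 0.1486, 0.1847, 0.1130]
t=5: π = [0.2382, 0.1241, 0.1915, 0.1487, 0.1846, 0.1130]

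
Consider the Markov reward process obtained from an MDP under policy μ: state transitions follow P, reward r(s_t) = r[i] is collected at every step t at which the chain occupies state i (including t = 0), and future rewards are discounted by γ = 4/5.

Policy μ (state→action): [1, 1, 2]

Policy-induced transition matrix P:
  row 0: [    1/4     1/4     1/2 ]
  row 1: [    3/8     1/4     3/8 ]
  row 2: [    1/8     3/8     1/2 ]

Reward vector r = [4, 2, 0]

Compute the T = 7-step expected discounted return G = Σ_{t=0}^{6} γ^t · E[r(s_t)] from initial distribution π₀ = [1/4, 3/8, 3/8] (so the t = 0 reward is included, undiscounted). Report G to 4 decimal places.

t=0: π = [0.2500, 0.3750, 0.3750], E[r] = 1.7500, γ^t·E[r] = 1.750000, running G = 1.750000
t=1: π = [0.2500, 0.2969, 0.4531], E[r] = 1.5938, γ^t·E[r] = 1.275000, running G = 3.025000
t=2: π = [0.2305, 0.3066, 0.4629], E[r] = 1.5352, γ^t·E[r] = 0.982500, running G = 4.007500
t=3: π = [0.2305, 0.3079, 0.4617], E[r] = 1.5376, γ^t·E[r] = 0.787250, running G = 4.794750
t=4: π = [0.2308, 0.3077, 0.4615], E[r] = 1.5385, γ^t·E[r] = 0.630175, running G = 5.424925
t=5: π = [0.2308, 0.3077, 0.4615], E[r] = 1.5385, γ^t·E[r] = 0.504128, running G = 5.929053
t=6: π = [0.2308, 0.3077, 0.4615], E[r] = 1.5385, γ^t·E[r] = 0.403298, running G = 6.332351

G = 6.3324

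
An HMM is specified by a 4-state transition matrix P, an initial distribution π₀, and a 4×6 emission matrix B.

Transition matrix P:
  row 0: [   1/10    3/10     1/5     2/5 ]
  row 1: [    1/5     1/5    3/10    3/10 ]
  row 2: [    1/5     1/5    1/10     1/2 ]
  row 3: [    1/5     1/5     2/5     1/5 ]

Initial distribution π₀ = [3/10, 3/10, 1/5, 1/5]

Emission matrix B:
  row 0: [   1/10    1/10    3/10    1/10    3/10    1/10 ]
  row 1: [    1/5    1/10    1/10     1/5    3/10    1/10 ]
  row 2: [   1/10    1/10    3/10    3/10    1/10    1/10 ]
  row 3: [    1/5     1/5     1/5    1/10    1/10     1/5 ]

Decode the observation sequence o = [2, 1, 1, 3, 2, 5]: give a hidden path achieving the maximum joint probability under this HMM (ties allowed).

path = [0, 3, 2, 3, 2, 3]

t=0: δ = [9.000e-02, 3.000e-02, 6.000e-02, 4.000e-02]  (obs o_0=2)
t=1: δ = [1.200e-03, 2.700e-03, 1.800e-03, 7.200e-03]  ψ = [2, 0, 0, 0]  (obs o_1=1)
t=2: δ = [1.440e-04, 1.440e-04, 2.880e-04, 2.880e-04]  ψ = [3, 3, 3, 3]  (obs o_2=1)
t=3: δ = [5.760e-06, 1.152e-05, 3.456e-05, 1.440e-05]  ψ = [2, 2, 3, 2]  (obs o_3=3)
t=4: δ = [2.074e-06, 6.912e-07, 1.728e-06, 3.456e-06]  ψ = [2, 2, 3, 2]  (obs o_4=2)
t=5: δ = [6.912e-08, 6.912e-08, 1.382e-07, 1.728e-07]  ψ = [3, 3, 3, 2]  (obs o_5=5)
backtrack: best end state = 3; path = [0, 3, 2, 3, 2, 3]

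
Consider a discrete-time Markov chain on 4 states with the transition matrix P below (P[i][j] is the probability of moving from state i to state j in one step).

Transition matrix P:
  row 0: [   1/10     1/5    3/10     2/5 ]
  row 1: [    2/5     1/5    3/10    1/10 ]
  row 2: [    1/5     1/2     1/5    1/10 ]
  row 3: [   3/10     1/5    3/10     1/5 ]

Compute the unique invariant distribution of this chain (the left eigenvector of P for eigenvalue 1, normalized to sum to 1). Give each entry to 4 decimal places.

π = [0.2508, 0.2818, 0.2727, 0.1947]

Balance equations π_j = Σ_i π_i·P[i][j]:
  π_0 = 1/10·π_0 + 2/5·π_1 + 1/5·π_2 + 3/10·π_3
  π_1 = 1/5·π_0 + 1/5·π_1 + 1/2·π_2 + 1/5·π_3
  π_2 = 3/10·π_0 + 3/10·π_1 + 1/5·π_2 + 3/10·π_3
  normalize: π_0 + π_1 + π_2 + π_3 = 1
Solving the linear system gives exactly π = [331/1320, 31/110, 3/11, 257/1320].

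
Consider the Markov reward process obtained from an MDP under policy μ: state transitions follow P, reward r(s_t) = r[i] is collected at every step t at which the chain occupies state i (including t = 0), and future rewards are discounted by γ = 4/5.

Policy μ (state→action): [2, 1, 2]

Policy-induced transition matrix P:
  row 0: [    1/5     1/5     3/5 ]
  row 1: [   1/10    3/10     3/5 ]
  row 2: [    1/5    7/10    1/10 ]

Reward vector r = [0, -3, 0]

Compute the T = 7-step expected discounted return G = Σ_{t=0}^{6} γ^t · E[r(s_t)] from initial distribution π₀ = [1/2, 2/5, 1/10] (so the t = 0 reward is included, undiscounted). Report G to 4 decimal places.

G = -4.8450

t=0: π = [0.5000, 0.4000, 0.1000], E[r] = -1.2000, γ^t·E[r] = -1.200000, running G = -1.200000
t=1: π = [0.1600, 0.2900, 0.5500], E[r] = -0.8700, γ^t·E[r] = -0.696000, running G = -1.896000
t=2: π = [0.1710, 0.5040, 0.3250], E[r] = -1.5120, γ^t·E[r] = -0.967680, running G = -2.863680
t=3: π = [0.1496, 0.4129, 0.4375], E[r] = -1.2387, γ^t·E[r] = -0.634214, running G = -3.497894
t=4: π = [0.1587, 0.4600, 0.3813], E[r] = -1.3801, γ^t·E[r] = -0.565297, running G = -4.063192
t=5: π = [0.1540, 0.4366, 0.4094], E[r] = -1.3099, γ^t·E[r] = -0.429224, running G = -4.492415
t=6: π = [0.1563, 0.4484, 0.3953], E[r] = -1.3451, γ^t·E[r] = -0.352597, running G = -4.845012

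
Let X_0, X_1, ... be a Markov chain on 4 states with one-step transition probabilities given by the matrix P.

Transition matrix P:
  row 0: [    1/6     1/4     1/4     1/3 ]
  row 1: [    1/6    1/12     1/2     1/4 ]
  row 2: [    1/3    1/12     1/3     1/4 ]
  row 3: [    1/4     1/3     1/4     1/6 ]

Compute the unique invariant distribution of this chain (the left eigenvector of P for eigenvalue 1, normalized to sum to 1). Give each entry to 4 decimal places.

Balance equations π_j = Σ_i π_i·P[i][j]:
  π_0 = 1/6·π_0 + 1/6·π_1 + 1/3·π_2 + 1/4·π_3
  π_1 = 1/4·π_0 + 1/12·π_1 + 1/12·π_2 + 1/3·π_3
  π_2 = 1/4·π_0 + 1/2·π_1 + 1/3·π_2 + 1/4·π_3
  normalize: π_0 + π_1 + π_2 + π_3 = 1
Solving the linear system gives exactly π = [272/1127, 419/2254, 729/2254, 281/1127].

π = [0.2413, 0.1859, 0.3234, 0.2493]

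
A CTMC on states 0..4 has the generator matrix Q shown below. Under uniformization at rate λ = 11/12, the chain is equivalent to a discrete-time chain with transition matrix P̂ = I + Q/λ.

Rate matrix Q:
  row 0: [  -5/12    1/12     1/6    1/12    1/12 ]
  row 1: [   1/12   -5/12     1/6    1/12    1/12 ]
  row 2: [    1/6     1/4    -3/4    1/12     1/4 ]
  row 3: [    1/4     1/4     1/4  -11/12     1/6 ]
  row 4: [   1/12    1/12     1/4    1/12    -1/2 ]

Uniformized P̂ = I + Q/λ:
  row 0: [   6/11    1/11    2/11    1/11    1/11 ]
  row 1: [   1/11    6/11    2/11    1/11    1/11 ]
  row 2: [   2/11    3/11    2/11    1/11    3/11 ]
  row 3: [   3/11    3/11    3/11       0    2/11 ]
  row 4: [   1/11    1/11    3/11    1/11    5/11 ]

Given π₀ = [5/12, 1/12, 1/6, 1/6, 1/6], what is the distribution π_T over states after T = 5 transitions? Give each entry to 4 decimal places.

π = [0.2332, 0.2607, 0.2088, 0.0833, 0.2140]

t=0: π = [0.4167, 0.0833, 0.1667, 0.1667, 0.1667]
t=1: π = [0.3258, 0.1894, 0.2121, 0.0758, 0.1970]
t=2: π = [0.2720, 0.2293, 0.2066, 0.0840, 0.2080]
t=3: π = [0.2486, 0.2480, 0.2084, 0.0833, 0.2117]
t=4: π = [0.2380, 0.2567, 0.2086, 0.0833, 0.2134]
t=5: π = [0.2332, 0.2607, 0.2088, 0.0833, 0.2140]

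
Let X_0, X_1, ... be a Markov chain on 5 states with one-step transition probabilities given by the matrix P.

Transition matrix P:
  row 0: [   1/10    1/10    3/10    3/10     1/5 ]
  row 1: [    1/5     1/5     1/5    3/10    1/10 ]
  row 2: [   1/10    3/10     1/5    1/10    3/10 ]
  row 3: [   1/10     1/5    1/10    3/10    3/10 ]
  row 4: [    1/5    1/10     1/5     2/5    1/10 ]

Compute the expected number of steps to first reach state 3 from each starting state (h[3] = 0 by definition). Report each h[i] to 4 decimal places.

First-step conditioning: h[3] = 0; for i ≠ 3, h[i] = 1 + Σ_k P[i][k]·h[k].
  h[0] = 1 + 1/10·h[0] + 1/10·h[1] + 3/10·h[2] + 1/5·h[4]
  h[1] = 1 + 1/5·h[0] + 1/5·h[1] + 1/5·h[2] + 1/10·h[4]
  h[2] = 1 + 1/10·h[0] + 3/10·h[1] + 1/5·h[2] + 3/10·h[4]
  h[4] = 1 + 1/5·h[0] + 1/10·h[1] + 1/5·h[2] + 1/10·h[4]
Solving the 4×4 linear system over states ≠ 3 gives exactly h = [11180/3027, 3700/1009, 13090/3027, 0, 3330/1009] (h[3] = 0 is the target).

h = [3.6934, 3.6670, 4.3244, 0.0000, 3.3003]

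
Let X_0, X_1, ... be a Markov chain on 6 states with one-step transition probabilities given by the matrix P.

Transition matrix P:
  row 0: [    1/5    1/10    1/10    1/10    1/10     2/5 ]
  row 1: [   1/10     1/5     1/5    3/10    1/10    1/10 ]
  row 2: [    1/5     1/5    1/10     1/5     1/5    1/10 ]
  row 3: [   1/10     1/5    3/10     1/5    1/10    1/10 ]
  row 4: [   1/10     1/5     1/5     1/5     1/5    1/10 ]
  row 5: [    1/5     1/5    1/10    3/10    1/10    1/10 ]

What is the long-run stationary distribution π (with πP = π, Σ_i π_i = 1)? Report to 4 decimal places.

Balance equations π_j = Σ_i π_i·P[i][j]:
  π_0 = 1/5·π_0 + 1/10·π_1 + 1/5·π_2 + 1/10·π_3 + 1/10·π_4 + 1/5·π_5
  π_1 = 1/10·π_0 + 1/5·π_1 + 1/5·π_2 + 1/5·π_3 + 1/5·π_4 + 1/5·π_5
  π_2 = 1/10·π_0 + 1/5·π_1 + 1/10·π_2 + 3/10·π_3 + 1/5·π_4 + 1/10·π_5
  π_3 = 1/10·π_0 + 3/10·π_1 + 1/5·π_2 + 1/5·π_3 + 1/5·π_4 + 3/10·π_5
  π_4 = 1/10·π_0 + 1/10·π_1 + 1/5·π_2 + 1/10·π_3 + 1/5·π_4 + 1/10·π_5
  normalize: π_0 + π_1 + π_2 + π_3 + π_4 + π_5 = 1
Solving the linear system gives exactly π = [1423/9708, 17993/97080, 5671/32360, 2119/9708, 12677/97080, 4659/32360].

π = [0.1466, 0.1853, 0.1752, 0.2183, 0.1306, 0.1440]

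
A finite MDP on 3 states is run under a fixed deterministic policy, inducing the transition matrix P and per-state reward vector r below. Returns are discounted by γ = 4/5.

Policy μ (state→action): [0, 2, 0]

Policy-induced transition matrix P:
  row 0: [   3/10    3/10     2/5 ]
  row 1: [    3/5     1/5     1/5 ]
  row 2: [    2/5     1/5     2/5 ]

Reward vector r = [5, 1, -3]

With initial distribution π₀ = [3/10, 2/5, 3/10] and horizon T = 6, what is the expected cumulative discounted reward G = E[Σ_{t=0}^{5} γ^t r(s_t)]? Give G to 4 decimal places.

G = 4.5075

t=0: π = [0.3000, 0.4000, 0.3000], E[r] = 1.0000, γ^t·E[r] = 1.000000, running G = 1.000000
t=1: π = [0.4500, 0.2300, 0.3200], E[r] = 1.5200, γ^t·E[r] = 1.216000, running G = 2.216000
t=2: π = [0.4010, 0.2450, 0.3540], E[r] = 1.1880, γ^t·E[r] = 0.760320, running G = 2.976320
t=3: π = [0.4089, 0.2401, 0.3510], E[r] = 1.2316, γ^t·E[r] = 0.630579, running G = 3.606899
t=4: π = [0.4071, 0.2409, 0.3520], E[r] = 1.2206, γ^t·E[r] = 0.499958, running G = 4.106857
t=5: π = [0.4075, 0.2407, 0.3518], E[r] = 1.2226, γ^t·E[r] = 0.400612, running G = 4.507469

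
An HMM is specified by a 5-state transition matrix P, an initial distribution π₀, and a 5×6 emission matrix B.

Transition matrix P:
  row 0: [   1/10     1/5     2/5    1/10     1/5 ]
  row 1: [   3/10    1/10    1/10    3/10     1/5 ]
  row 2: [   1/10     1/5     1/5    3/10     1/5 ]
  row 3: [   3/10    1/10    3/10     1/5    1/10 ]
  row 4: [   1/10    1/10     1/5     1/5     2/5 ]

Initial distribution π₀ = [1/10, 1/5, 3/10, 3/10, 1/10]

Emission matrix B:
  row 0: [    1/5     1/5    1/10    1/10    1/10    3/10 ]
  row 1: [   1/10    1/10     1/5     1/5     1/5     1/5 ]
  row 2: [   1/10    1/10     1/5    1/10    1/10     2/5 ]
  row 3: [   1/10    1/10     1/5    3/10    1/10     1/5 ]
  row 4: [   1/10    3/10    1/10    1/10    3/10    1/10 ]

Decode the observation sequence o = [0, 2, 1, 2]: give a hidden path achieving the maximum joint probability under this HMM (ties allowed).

t=0: δ = [2.000e-02, 2.000e-02, 3.000e-02, 3.000e-02, 1.000e-02]  (obs o_0=0)
t=1: δ = [9.000e-04, 1.200e-03, 1.800e-03, 1.800e-03, 6.000e-04]  ψ = [3, 2, 3, 2, 2]  (obs o_1=2)
t=2: δ = [1.080e-04, 3.600e-05, 5.400e-05, 5.400e-05, 1.080e-04]  ψ = [3, 2, 3, 2, 2]  (obs o_2=1)
t=3: δ = [1.620e-06, 4.320e-06, 8.640e-06, 4.320e-06, 4.320e-06]  ψ = [3, 0, 0, 4, 4]  (obs o_3=2)
backtrack: best end state = 2; path = [2, 3, 0, 2]

path = [2, 3, 0, 2]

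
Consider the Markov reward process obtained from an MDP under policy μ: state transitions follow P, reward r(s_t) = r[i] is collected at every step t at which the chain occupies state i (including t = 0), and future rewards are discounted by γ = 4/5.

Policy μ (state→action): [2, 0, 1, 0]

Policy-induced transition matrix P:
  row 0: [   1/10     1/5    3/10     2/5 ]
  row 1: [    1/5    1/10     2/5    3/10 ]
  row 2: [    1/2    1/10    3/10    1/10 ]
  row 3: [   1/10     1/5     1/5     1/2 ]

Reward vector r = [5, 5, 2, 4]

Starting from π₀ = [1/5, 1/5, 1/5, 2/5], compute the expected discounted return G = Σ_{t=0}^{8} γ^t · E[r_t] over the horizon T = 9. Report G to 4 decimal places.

t=0: π = [0.2000, 0.2000, 0.2000, 0.4000], E[r] = 4.0000, γ^t·E[r] = 4.000000, running G = 4.000000
t=1: π = [0.2000, 0.1600, 0.2800, 0.3600], E[r] = 3.8000, γ^t·E[r] = 3.040000, running G = 7.040000
t=2: π = [0.2280, 0.1560, 0.2800, 0.3360], E[r] = 3.8240, γ^t·E[r] = 2.447360, running G = 9.487360
t=3: π = [0.2276, 0.1564, 0.2820, 0.3340], E[r] = 3.8200, γ^t·E[r] = 1.955840, running G = 11.443200
t=4: π = [0.2284, 0.1562, 0.2822, 0.3332], E[r] = 3.8201, γ^t·E[r] = 1.564721, running G = 13.007921
t=5: π = [0.2285, 0.1562, 0.2823, 0.3330], E[r] = 3.8201, γ^t·E[r] = 1.251761, running G = 14.259682
t=6: π = [0.2285, 0.1562, 0.2823, 0.3330], E[r] = 3.8201, γ^t·E[r] = 1.001407, running G = 15.261089
t=7: π = [0.2285, 0.1562, 0.2823, 0.3330], E[r] = 3.8201, γ^t·E[r] = 0.801125, running G = 16.062214
t=8: π = [0.2285, 0.1562, 0.2823, 0.3330], E[r] = 3.8201, γ^t·E[r] = 0.640900, running G = 16.703114

G = 16.7031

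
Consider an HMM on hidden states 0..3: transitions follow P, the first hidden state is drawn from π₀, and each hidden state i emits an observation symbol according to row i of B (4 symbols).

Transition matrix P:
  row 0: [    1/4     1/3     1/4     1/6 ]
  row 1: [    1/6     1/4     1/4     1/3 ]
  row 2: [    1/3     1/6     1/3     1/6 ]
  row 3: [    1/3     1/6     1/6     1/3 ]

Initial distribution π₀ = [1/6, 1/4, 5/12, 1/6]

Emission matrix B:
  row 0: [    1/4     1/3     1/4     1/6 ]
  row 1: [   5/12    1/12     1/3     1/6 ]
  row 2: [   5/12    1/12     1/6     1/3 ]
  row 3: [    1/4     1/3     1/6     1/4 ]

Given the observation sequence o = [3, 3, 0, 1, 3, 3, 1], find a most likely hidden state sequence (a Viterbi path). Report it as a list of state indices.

path = [2, 2, 2, 0, 2, 2, 0]

t=0: δ = [2.778e-02, 4.167e-02, 1.389e-01, 4.167e-02]  (obs o_0=3)
t=1: δ = [7.716e-03, 3.858e-03, 1.543e-02, 5.787e-03]  ψ = [2, 2, 2, 2]  (obs o_1=3)
t=2: δ = [1.286e-03, 1.072e-03, 2.143e-03, 6.430e-04]  ψ = [2, 0, 2, 2]  (obs o_2=0)
t=3: δ = [2.381e-04, 3.572e-05, 5.954e-05, 1.191e-04]  ψ = [2, 0, 2, 1]  (obs o_3=1)
t=4: δ = [9.923e-06, 1.323e-05, 1.985e-05, 9.923e-06]  ψ = [0, 0, 0, 0]  (obs o_4=3)
t=5: δ = [1.103e-06, 5.513e-07, 2.205e-06, 1.103e-06]  ψ = [2, 0, 2, 1]  (obs o_5=3)
t=6: δ = [2.450e-07, 3.063e-08, 6.125e-08, 1.225e-07]  ψ = [2, 0, 2, 2]  (obs o_6=1)
backtrack: best end state = 0; path = [2, 2, 2, 0, 2, 2, 0]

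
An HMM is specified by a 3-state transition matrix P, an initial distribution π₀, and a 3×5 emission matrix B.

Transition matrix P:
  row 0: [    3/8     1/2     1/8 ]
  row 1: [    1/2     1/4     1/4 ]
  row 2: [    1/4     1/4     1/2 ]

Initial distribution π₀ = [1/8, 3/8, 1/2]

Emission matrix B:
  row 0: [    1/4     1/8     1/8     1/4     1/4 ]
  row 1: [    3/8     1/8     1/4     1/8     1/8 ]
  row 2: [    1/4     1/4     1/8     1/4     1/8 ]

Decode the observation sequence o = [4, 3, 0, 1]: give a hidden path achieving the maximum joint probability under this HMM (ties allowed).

path = [2, 2, 2, 2]

t=0: δ = [3.125e-02, 4.688e-02, 6.250e-02]  (obs o_0=4)
t=1: δ = [5.859e-03, 1.953e-03, 7.812e-03]  ψ = [1, 0, 2]  (obs o_1=3)
t=2: δ = [5.493e-04, 1.099e-03, 9.766e-04]  ψ = [0, 0, 2]  (obs o_2=0)
t=3: δ = [6.866e-05, 3.433e-05, 1.221e-04]  ψ = [1, 0, 2]  (obs o_3=1)
backtrack: best end state = 2; path = [2, 2, 2, 2]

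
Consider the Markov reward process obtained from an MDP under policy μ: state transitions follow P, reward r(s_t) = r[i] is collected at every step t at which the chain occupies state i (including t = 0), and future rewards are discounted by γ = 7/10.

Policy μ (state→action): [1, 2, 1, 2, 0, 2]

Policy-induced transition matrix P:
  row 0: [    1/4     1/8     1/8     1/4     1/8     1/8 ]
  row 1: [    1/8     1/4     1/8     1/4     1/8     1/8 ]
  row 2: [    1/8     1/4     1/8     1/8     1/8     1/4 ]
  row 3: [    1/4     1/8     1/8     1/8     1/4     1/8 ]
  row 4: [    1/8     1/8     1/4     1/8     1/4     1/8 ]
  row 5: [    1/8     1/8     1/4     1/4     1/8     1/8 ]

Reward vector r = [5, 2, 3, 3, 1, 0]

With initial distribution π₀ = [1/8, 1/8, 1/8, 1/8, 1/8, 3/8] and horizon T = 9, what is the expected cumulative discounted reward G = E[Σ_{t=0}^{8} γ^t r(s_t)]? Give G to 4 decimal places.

t=0: π = [0.1250, 0.1250, 0.1250, 0.1250, 0.1250, 0.3750], E[r] = 1.7500, γ^t·E[r] = 1.750000, running G = 1.750000
t=1: π = [0.1563, 0.1563, 0.1875, 0.2031, 0.1563, 0.1406], E[r] = 2.4219, γ^t·E[r] = 1.695313, running G = 3.445313
t=2: π = [0.1699, 0.1680, 0.1621, 0.1816, 0.1699, 0.1484], E[r] = 2.3867, γ^t·E[r] = 1.169492, running G = 4.614805
t=3: π = [0.1689, 0.1663, 0.1648, 0.1858, 0.1689, 0.1453], E[r] = 2.3979, γ^t·E[r] = 0.822497, running G = 5.437301
t=4: π = [0.1693, 0.1664, 0.1643, 0.1851, 0.1693, 0.1456], E[r] = 2.3968, γ^t·E[r] = 0.575476, running G = 6.012778
t=5: π = [0.1693, 0.1663, 0.1644, 0.1852, 0.1693, 0.1455], E[r] = 2.3971, γ^t·E[r] = 0.402875, running G = 6.415652
t=6: π = [0.1693, 0.1663, 0.1644, 0.1851, 0.1693, 0.1455], E[r] = 2.3970, γ^t·E[r] = 0.282008, running G = 6.697660
t=7: π = [0.1693, 0.1663, 0.1644, 0.1851, 0.1693, 0.1455], E[r] = 2.3970, γ^t·E[r] = 0.197406, running G = 6.895066
t=8: π = [0.1693, 0.1663, 0.1644, 0.1851, 0.1693, 0.1455], E[r] = 2.3970, γ^t·E[r] = 0.138184, running G = 7.033250

G = 7.0332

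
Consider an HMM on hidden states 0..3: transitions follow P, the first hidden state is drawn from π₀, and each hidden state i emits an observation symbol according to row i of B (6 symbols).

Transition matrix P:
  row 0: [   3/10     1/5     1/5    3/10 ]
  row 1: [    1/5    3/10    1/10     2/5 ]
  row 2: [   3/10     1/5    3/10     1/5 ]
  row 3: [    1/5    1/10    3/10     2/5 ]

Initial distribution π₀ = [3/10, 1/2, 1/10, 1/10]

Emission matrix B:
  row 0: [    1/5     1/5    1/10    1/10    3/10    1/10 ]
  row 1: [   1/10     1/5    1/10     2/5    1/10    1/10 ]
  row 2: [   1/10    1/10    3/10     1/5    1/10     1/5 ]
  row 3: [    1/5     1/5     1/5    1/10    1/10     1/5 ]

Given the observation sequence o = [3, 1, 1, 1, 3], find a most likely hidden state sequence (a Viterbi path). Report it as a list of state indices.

path = [1, 3, 3, 3, 2]

t=0: δ = [3.000e-02, 2.000e-01, 2.000e-02, 1.000e-02]  (obs o_0=3)
t=1: δ = [8.000e-03, 1.200e-02, 2.000e-03, 1.600e-02]  ψ = [1, 1, 1, 1]  (obs o_1=1)
t=2: δ = [6.400e-04, 7.200e-04, 4.800e-04, 1.280e-03]  ψ = [3, 1, 3, 3]  (obs o_2=1)
t=3: δ = [5.120e-05, 4.320e-05, 3.840e-05, 1.024e-04]  ψ = [3, 1, 3, 3]  (obs o_3=1)
t=4: δ = [2.048e-06, 5.184e-06, 6.144e-06, 4.096e-06]  ψ = [3, 1, 3, 3]  (obs o_4=3)
backtrack: best end state = 2; path = [1, 3, 3, 3, 2]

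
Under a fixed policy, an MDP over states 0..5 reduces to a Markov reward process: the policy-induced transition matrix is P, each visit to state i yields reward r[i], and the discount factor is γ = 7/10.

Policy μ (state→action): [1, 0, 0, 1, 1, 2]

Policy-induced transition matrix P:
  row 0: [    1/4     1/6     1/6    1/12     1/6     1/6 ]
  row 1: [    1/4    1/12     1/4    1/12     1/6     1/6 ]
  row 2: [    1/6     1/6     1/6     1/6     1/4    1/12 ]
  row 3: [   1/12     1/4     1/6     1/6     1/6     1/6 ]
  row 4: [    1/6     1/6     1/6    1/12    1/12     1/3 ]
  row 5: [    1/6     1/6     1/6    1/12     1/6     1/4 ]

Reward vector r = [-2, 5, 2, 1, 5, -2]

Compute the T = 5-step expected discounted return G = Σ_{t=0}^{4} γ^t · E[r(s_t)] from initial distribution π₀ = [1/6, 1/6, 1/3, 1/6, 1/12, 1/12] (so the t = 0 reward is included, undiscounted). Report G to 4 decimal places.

G = 4.1387

t=0: π = [0.1667, 0.1667, 0.3333, 0.1667, 0.0833, 0.0833], E[r] = 1.5833, γ^t·E[r] = 1.583333, running G = 1.583333
t=1: π = [0.1806, 0.1667, 0.1806, 0.1250, 0.1875, 0.1597], E[r] = 1.5764, γ^t·E[r] = 1.103472, running G = 2.686806
t=2: π = [0.1852, 0.1632, 0.1806, 0.1088, 0.1661, 0.1962], E[r] = 1.3536, γ^t·E[r] = 0.663258, running G = 3.350064
t=3: π = [0.1866, 0.1621, 0.1803, 0.1074, 0.1679, 0.1957], E[r] = 1.3534, γ^t·E[r] = 0.464231, running G = 3.814295
t=4: π = [0.1868, 0.1621, 0.1802, 0.1073, 0.1677, 0.1959], E[r] = 1.3513, γ^t·E[r] = 0.324447, running G = 4.138742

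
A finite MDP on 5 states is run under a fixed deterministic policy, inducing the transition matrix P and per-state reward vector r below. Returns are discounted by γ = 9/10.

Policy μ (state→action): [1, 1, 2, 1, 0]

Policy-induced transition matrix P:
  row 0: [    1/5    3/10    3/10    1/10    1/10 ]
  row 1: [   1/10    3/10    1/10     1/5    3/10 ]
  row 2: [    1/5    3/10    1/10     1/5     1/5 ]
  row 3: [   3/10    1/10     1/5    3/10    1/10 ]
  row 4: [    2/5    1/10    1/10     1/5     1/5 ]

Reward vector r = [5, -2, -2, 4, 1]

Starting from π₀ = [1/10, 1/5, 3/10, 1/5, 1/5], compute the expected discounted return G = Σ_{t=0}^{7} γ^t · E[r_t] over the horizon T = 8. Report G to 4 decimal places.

t=0: π = [0.1000, 0.2000, 0.3000, 0.2000, 0.2000], E[r] = 0.5000, γ^t·E[r] = 0.500000, running G = 0.500000
t=1: π = [0.2400, 0.2200, 0.1400, 0.2100, 0.1900], E[r] = 1.5100, γ^t·E[r] = 1.359000, running G = 1.859000
t=2: π = [0.2370, 0.2200, 0.1690, 0.1970, 0.1770], E[r] = 1.3720, γ^t·E[r] = 1.111320, running G = 2.970320
t=3: π = [0.2331, 0.2252, 0.1671, 0.1960, 0.1786], E[r] = 1.3435, γ^t·E[r] = 0.979412, running G = 3.949732
t=4: π = [0.2328, 0.2251, 0.1662, 0.1963, 0.1796], E[r] = 1.3462, γ^t·E[r] = 0.883222, running G = 4.832954
t=5: π = [0.2330, 0.2248, 0.1662, 0.1963, 0.1796], E[r] = 1.3482, γ^t·E[r] = 0.796094, running G = 5.629048
t=6: π = [0.2331, 0.2248, 0.1662, 0.1963, 0.1795], E[r] = 1.3481, γ^t·E[r] = 0.716447, running G = 6.345494
t=7: π = [0.2331, 0.2248, 0.1662, 0.1963, 0.1795], E[r] = 1.3480, γ^t·E[r] = 0.644745, running G = 6.990239

G = 6.9902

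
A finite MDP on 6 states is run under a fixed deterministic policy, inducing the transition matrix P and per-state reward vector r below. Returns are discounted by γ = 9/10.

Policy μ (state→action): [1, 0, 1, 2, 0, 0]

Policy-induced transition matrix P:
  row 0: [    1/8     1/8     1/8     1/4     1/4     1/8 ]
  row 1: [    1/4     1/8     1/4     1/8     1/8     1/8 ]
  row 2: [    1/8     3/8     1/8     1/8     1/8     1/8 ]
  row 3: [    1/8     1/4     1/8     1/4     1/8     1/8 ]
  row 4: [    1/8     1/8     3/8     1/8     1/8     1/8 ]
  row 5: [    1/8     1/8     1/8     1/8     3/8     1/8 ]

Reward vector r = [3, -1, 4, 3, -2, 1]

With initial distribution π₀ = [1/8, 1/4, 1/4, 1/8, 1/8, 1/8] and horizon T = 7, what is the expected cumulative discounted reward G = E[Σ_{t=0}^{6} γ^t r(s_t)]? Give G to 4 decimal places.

t=0: π = [0.1250, 0.2500, 0.2500, 0.1250, 0.1250, 0.1250], E[r] = 1.3750, γ^t·E[r] = 1.375000, running G = 1.375000
t=1: π = [0.1563, 0.2031, 0.1875, 0.1563, 0.1719, 0.1250], E[r] = 1.2656, γ^t·E[r] = 1.139063, running G = 2.514063
t=2: π = [0.1504, 0.1914, 0.1934, 0.1641, 0.1758, 0.1250], E[r] = 1.2988, γ^t·E[r] = 1.052051, running G = 3.566113
t=3: π = [0.1489, 0.1938, 0.1929, 0.1643, 0.1750, 0.1250], E[r] = 1.2922, γ^t·E[r] = 0.942040, running G = 4.508154
t=4: π = [0.1492, 0.1938, 0.1930, 0.1642, 0.1749, 0.1250], E[r] = 1.2936, γ^t·E[r] = 0.848757, running G = 5.356911
t=5: π = [0.1492, 0.1938, 0.1929, 0.1642, 0.1749, 0.1250], E[r] = 1.2933, γ^t·E[r] = 0.763708, running G = 6.120619
t=6: π = [0.1492, 0.1938, 0.1929, 0.1642, 0.1749, 0.1250], E[r] = 1.2934, γ^t·E[r] = 0.687372, running G = 6.807991

G = 6.8080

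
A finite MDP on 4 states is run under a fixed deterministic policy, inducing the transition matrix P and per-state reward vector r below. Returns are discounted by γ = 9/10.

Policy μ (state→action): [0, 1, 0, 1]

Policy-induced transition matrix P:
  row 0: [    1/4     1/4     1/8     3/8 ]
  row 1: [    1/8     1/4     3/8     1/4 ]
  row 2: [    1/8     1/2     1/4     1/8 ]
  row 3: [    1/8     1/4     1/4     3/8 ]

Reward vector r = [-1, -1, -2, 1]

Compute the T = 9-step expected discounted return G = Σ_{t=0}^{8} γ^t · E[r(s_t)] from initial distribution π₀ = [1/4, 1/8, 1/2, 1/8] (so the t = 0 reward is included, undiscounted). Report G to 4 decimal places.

t=0: π = [0.2500, 0.1250, 0.5000, 0.1250], E[r] = -1.2500, γ^t·E[r] = -1.250000, running G = -1.250000
t=1: π = [0.1563, 0.3750, 0.2344, 0.2344], E[r] = -0.7656, γ^t·E[r] = -0.689063, running G = -1.939063
t=2: π = [0.1445, 0.3086, 0.2773, 0.2695], E[r] = -0.7383, γ^t·E[r] = -0.598008, running G = -2.537070
t=3: π = [0.1431, 0.3193, 0.2705, 0.2671], E[r] = -0.7363, γ^t·E[r] = -0.536783, running G = -3.073854
t=4: π = [0.1429, 0.3176, 0.2720, 0.2675], E[r] = -0.7371, γ^t·E[r] = -0.483625, running G = -3.557479
t=5: π = [0.1429, 0.3180, 0.2718, 0.2673], E[r] = -0.7373, γ^t·E[r] = -0.435349, running G = -3.992828
t=6: π = [0.1429, 0.3180, 0.2719, 0.2673], E[r] = -0.7373, γ^t·E[r] = -0.391841, running G = -4.384668
t=7: π = [0.1429, 0.3180, 0.2719, 0.2673], E[r] = -0.7373, γ^t·E[r] = -0.352660, running G = -4.737328
t=8: π = [0.1429, 0.3180, 0.2719, 0.2673], E[r] = -0.7373, γ^t·E[r] = -0.317395, running G = -5.054723

G = -5.0547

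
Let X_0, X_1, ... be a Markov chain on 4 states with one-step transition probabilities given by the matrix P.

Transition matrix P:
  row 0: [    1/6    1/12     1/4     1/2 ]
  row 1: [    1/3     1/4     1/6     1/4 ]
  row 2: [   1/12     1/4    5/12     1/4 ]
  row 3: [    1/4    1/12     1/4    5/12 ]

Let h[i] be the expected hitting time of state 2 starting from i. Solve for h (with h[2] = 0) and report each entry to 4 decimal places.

h = [4.1379, 4.5517, 0.0000, 4.1379]

First-step conditioning: h[2] = 0; for i ≠ 2, h[i] = 1 + Σ_k P[i][k]·h[k].
  h[0] = 1 + 1/6·h[0] + 1/12·h[1] + 1/2·h[3]
  h[1] = 1 + 1/3·h[0] + 1/4·h[1] + 1/4·h[3]
  h[3] = 1 + 1/4·h[0] + 1/12·h[1] + 5/12·h[3]
Solving the 3×3 linear system over states ≠ 2 gives exactly h = [120/29, 132/29, 0, 120/29] (h[2] = 0 is the target).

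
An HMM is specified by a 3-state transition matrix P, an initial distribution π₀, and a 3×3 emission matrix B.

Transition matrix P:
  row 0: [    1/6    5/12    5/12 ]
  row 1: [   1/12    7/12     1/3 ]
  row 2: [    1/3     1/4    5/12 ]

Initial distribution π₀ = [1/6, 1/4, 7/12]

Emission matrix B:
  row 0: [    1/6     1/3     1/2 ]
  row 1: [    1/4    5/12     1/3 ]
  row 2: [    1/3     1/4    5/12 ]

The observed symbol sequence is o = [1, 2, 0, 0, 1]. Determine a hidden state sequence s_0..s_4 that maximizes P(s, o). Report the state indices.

t=0: δ = [5.556e-02, 1.042e-01, 1.458e-01]  (obs o_0=1)
t=1: δ = [2.431e-02, 2.025e-02, 2.532e-02]  ψ = [2, 1, 2]  (obs o_1=2)
t=2: δ = [1.407e-03, 2.954e-03, 3.516e-03]  ψ = [2, 1, 2]  (obs o_2=0)
t=3: δ = [1.954e-04, 4.308e-04, 4.884e-04]  ψ = [2, 1, 2]  (obs o_3=0)
t=4: δ = [5.427e-05, 1.047e-04, 5.087e-05]  ψ = [2, 1, 2]  (obs o_4=1)
backtrack: best end state = 1; path = [1, 1, 1, 1, 1]

path = [1, 1, 1, 1, 1]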